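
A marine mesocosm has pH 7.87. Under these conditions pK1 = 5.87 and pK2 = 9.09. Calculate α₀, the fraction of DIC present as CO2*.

α₀ = 0.00934

α₀ = 1 / (1 + K1/[H⁺] + K1K2/[H⁺]²) = 1 / (1 + 10^+2.00 + 10^+0.78)
   = 1 / (1 + 100.00 + 6.0256) = 1/107.03 = 0.009344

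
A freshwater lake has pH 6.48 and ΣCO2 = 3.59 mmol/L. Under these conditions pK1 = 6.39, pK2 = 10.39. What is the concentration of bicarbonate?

α₁ = 1 / (1 + [H⁺]/K1 + K2/[H⁺]) = 1 / (1 + 10^-0.09 + 10^-3.91)
   = 1 / (1 + 0.81283 + 0.00012303) = 1/1.8130 = 0.5516
[HCO3⁻] = α₁ × DIC = 0.5516 × 3.59 = 1.98 mmol/L

[HCO3⁻] = 1.98 mmol/L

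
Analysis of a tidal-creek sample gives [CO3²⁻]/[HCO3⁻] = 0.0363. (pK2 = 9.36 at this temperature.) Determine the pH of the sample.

pH = 7.92

From K2 = [H⁺][CO3²⁻]/[HCO3⁻]:  pH = pK2 + log₁₀([CO3²⁻]/[HCO3⁻])
log₁₀(0.0363) = -1.440
pH = 9.36 + (-1.440) = 7.92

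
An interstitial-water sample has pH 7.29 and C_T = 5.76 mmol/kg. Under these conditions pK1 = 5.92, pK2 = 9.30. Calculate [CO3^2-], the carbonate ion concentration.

[CO3²⁻] = 0.0535 mmol/kg

α₂ = 1 / (1 + [H⁺]/K2 + [H⁺]²/(K1K2)) = 1 / (1 + 10^+2.01 + 10^+0.64)
   = 1 / (1 + 102.33 + 4.3652) = 1/107.69 = 0.009286
[CO3²⁻] = α₂ × DIC = 0.009286 × 5.76 = 0.0535 mmol/kg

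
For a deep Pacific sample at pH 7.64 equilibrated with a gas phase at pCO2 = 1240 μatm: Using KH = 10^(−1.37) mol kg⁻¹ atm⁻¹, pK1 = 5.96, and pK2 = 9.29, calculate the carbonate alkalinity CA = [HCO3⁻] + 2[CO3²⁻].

CA = 2.65 mmol/kg

[CO2*] = KH · pCO2 = 10^(−1.37) × 1240×10^-6 = 5.290×10^-5 mol/kg
α₀ = 1/(1 + K1/[H⁺] + K1K2/[H⁺]²) = 1/(1 + 10^+1.68 + 10^+0.03) = 0.02003
DIC = [CO2*]/α₀ = 5.290×10^-5 / 0.02003 = 2.641 mmol/kg
CA = (α₁ + 2α₂)·DIC = (0.9585 + 2×0.02146) × 2.641 = 2.65 mmol/kg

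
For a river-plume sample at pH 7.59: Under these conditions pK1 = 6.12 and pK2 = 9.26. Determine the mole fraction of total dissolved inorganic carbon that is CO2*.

α₀ = 1 / (1 + K1/[H⁺] + K1K2/[H⁺]²) = 1 / (1 + 10^+1.47 + 10^-0.20)
   = 1 / (1 + 29.512 + 0.63096) = 1/31.143 = 0.03211

α₀ = 0.0321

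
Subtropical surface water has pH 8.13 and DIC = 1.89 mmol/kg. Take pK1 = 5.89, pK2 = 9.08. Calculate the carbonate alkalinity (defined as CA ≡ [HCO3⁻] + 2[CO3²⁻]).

CA = 2.07 mmol/kg

CA = [HCO3⁻] + 2[CO3²⁻] = (α₁ + 2α₂)·DIC
At pH 8.13: [H⁺]/K1 = 10^-2.24 = 0.0057544, K2/[H⁺] = 10^-0.95 = 0.11220
α₁ = 1/(1 + 0.0057544 + 0.11220) = 1/1.1180 = 0.8945; α₂ = α₁·K2/[H⁺] = 0.1004
α₁ + 2α₂ = 1.0952
CA = 1.0952 × 1.89 = 2.07 mmol/kg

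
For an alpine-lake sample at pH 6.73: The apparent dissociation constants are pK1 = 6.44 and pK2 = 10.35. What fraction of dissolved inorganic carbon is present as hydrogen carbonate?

α₁ = 1 / (1 + [H⁺]/K1 + K2/[H⁺]) = 1 / (1 + 10^-0.29 + 10^-3.62)
   = 1 / (1 + 0.51286 + 0.00023988) = 1/1.5131 = 0.6609

α₁ = 0.661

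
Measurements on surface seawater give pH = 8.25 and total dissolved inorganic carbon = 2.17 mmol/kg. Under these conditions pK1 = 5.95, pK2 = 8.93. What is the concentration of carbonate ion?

α₂ = 1 / (1 + [H⁺]/K2 + [H⁺]²/(K1K2)) = 1 / (1 + 10^+0.68 + 10^-1.62)
   = 1 / (1 + 4.7863 + 0.023988) = 1/5.8103 = 0.1721
[CO3²⁻] = α₂ × DIC = 0.1721 × 2.17 = 0.373 mmol/kg

[CO3²⁻] = 0.373 mmol/kg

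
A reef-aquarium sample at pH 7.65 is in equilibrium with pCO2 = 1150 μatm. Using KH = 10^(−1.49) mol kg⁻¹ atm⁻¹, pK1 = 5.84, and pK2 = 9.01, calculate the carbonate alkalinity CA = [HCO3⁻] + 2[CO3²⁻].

[CO2*] = KH · pCO2 = 10^(−1.49) × 1150×10^-6 = 3.721×10^-5 mol/kg
α₀ = 1/(1 + K1/[H⁺] + K1K2/[H⁺]²) = 1/(1 + 10^+1.81 + 10^+0.45) = 0.01462
DIC = [CO2*]/α₀ = 3.721×10^-5 / 0.01462 = 2.545 mmol/kg
CA = (α₁ + 2α₂)·DIC = (0.9442 + 2×0.04121) × 2.545 = 2.61 mmol/kg

CA = 2.61 mmol/kg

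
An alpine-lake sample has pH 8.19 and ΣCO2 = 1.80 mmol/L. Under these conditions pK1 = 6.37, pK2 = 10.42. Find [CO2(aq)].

[CO2*] = 0.0267 mmol/L

α₀ = 1 / (1 + K1/[H⁺] + K1K2/[H⁺]²) = 1 / (1 + 10^+1.82 + 10^-0.41)
   = 1 / (1 + 66.069 + 0.38905) = 1/67.458 = 0.01482
[CO2*] = α₀ × DIC = 0.01482 × 1.80 = 0.0267 mmol/L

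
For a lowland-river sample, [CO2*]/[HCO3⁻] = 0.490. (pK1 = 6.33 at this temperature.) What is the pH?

pH = 6.64

From K1 = [H⁺][HCO3⁻]/[CO2*]:  pH = pK1 − log₁₀([CO2*]/[HCO3⁻])
log₁₀(0.490) = -0.310
pH = 6.33 − (-0.310) = 6.64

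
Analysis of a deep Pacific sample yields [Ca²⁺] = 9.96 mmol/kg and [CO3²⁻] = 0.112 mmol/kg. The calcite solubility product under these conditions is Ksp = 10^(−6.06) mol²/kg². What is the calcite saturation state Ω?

Ω = 1.28

Ksp = 10^(−6.06) = 8.710×10^-7
Ω = [Ca²⁺][CO3²⁻]/Ksp = (9.96×10^-3)(0.112×10^-3) / 8.710×10^-7 = 1.28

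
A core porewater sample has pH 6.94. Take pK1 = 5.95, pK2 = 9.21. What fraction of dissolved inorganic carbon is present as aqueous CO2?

α₀ = 0.0924

α₀ = 1 / (1 + K1/[H⁺] + K1K2/[H⁺]²) = 1 / (1 + 10^+0.99 + 10^-1.28)
   = 1 / (1 + 9.7724 + 0.052481) = 1/10.825 = 0.09238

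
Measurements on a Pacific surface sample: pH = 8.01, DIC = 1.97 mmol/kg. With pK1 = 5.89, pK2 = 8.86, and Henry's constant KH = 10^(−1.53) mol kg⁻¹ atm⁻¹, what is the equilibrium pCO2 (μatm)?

α₀ = 1 / (1 + K1/[H⁺] + K1K2/[H⁺]²) = 1 / (1 + 10^+2.12 + 10^+1.27)
   = 1 / (1 + 131.83 + 18.621) = 1/151.45 = 0.006603
[CO2*] = α₀ × DIC = 0.006603 × 1.97 = 0.01301 mmol/kg = 13.01 μmol/kg
pCO2 = [CO2*]/KH = 1.301×10^-5 / 2.951×10^-2 = 441 μatm

pCO2 = 441 μatm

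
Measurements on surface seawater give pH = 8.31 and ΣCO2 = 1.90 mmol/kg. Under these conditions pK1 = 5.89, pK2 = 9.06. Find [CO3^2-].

[CO3²⁻] = 0.286 mmol/kg

α₂ = 1 / (1 + [H⁺]/K2 + [H⁺]²/(K1K2)) = 1 / (1 + 10^+0.75 + 10^-1.67)
   = 1 / (1 + 5.6234 + 0.021380) = 1/6.6448 = 0.1505
[CO3²⁻] = α₂ × DIC = 0.1505 × 1.90 = 0.286 mmol/kg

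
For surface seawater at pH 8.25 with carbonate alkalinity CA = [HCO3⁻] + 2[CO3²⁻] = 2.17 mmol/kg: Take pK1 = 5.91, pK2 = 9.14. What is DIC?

CA = [HCO3⁻] + 2[CO3²⁻] = (α₁ + 2α₂)·DIC
At pH 8.25: [H⁺]/K1 = 10^-2.34 = 0.0045709, K2/[H⁺] = 10^-0.89 = 0.12882
α₁ = 1/(1 + 0.0045709 + 0.12882) = 1/1.1334 = 0.8823; α₂ = α₁·K2/[H⁺] = 0.1137
α₁ + 2α₂ = 1.1096
DIC = CA / (α₁ + 2α₂) = 2.17 / 1.1096 = 1.96 mmol/kg

DIC = 1.96 mmol/kg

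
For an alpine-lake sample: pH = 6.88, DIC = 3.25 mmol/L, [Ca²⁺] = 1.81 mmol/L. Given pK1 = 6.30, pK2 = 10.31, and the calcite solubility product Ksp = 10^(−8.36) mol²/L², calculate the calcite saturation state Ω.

Ω = 0.396

α₂ = 1 / (1 + [H⁺]/K2 + [H⁺]²/(K1K2)) = 1 / (1 + 10^+3.43 + 10^+2.85)
   = 1 / (1 + 2691.5 + 707.95) = 1/3400.5 = 0.0002941
[CO3²⁻] = α₂ × DIC = 0.0002941 × 3.25 = 0.0009557 mmol/L = 0.9557 μmol/L
Ksp = 10^(−8.36) = 4.365×10^-9
Ω = [Ca²⁺][CO3²⁻]/Ksp = (1.81×10^-3)(9.557×10^-7) / 4.365×10^-9 = 0.396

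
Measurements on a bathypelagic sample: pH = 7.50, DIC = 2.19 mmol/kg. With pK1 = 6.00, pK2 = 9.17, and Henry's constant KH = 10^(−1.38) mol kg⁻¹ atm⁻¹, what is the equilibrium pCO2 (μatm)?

pCO2 = 1580 μatm

α₀ = 1 / (1 + K1/[H⁺] + K1K2/[H⁺]²) = 1 / (1 + 10^+1.50 + 10^-0.17)
   = 1 / (1 + 31.623 + 0.67608) = 1/33.299 = 0.03003
[CO2*] = α₀ × DIC = 0.03003 × 2.19 = 0.06577 mmol/kg
pCO2 = [CO2*]/KH = 6.577×10^-5 / 4.169×10^-2 = 1580 μatm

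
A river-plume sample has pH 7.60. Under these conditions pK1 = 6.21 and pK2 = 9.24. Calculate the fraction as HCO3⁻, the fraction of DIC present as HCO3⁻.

α₁ = 0.940

α₁ = 1 / (1 + [H⁺]/K1 + K2/[H⁺]) = 1 / (1 + 10^-1.39 + 10^-1.64)
   = 1 / (1 + 0.040738 + 0.022909) = 1/1.0636 = 0.9402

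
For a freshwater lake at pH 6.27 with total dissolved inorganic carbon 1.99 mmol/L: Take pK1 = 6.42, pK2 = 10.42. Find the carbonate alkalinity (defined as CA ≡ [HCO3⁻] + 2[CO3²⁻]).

CA = 0.825 mmol/L

CA = [HCO3⁻] + 2[CO3²⁻] = (α₁ + 2α₂)·DIC
At pH 6.27: [H⁺]/K1 = 10^0.15 = 1.4125, K2/[H⁺] = 10^-4.15 = 7.0795×10^-5
α₁ = 1/(1 + 1.4125 + 7.0795×10^-5) = 1/2.4126 = 0.4145; α₂ = α₁·K2/[H⁺] = 2.934×10^-5
α₁ + 2α₂ = 0.4145
CA = 0.4145 × 1.99 = 0.825 mmol/L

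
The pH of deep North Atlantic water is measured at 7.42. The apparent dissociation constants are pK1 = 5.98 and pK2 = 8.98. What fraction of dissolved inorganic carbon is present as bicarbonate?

α₁ = 0.940

α₁ = 1 / (1 + [H⁺]/K1 + K2/[H⁺]) = 1 / (1 + 10^-1.44 + 10^-1.56)
   = 1 / (1 + 0.036308 + 0.027542) = 1/1.0639 = 0.9400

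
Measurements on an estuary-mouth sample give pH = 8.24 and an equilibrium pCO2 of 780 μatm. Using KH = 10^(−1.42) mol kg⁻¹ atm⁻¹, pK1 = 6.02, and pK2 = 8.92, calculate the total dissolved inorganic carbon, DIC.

DIC = 5.98 mmol/kg

[CO2*] = KH · pCO2 = 10^(−1.42) × 780×10^-6 = 2.965×10^-5 mol/kg
α₀ = 1/(1 + K1/[H⁺] + K1K2/[H⁺]²) = 1/(1 + 10^+2.22 + 10^+1.54) = 0.004960
DIC = [CO2*]/α₀ = 2.965×10^-5 / 0.004960 = 5.98 mmol/kg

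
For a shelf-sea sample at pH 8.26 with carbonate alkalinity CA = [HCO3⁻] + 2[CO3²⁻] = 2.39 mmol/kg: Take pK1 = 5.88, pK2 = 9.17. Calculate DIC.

CA = [HCO3⁻] + 2[CO3²⁻] = (α₁ + 2α₂)·DIC
At pH 8.26: [H⁺]/K1 = 10^-2.38 = 0.0041687, K2/[H⁺] = 10^-0.91 = 0.12303
α₁ = 1/(1 + 0.0041687 + 0.12303) = 1/1.1272 = 0.8872; α₂ = α₁·K2/[H⁺] = 0.1091
α₁ + 2α₂ = 1.1054
DIC = CA / (α₁ + 2α₂) = 2.39 / 1.1054 = 2.16 mmol/kg

DIC = 2.16 mmol/kg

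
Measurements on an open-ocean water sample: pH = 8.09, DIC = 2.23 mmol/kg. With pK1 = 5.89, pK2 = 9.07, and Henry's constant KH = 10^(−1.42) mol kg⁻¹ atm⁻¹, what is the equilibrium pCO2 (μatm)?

pCO2 = 333 μatm

α₀ = 1 / (1 + K1/[H⁺] + K1K2/[H⁺]²) = 1 / (1 + 10^+2.20 + 10^+1.22)
   = 1 / (1 + 158.49 + 16.596) = 1/176.09 = 0.005679
[CO2*] = α₀ × DIC = 0.005679 × 2.23 = 0.01266 mmol/kg = 12.66 μmol/kg
pCO2 = [CO2*]/KH = 1.266×10^-5 / 3.802×10^-2 = 333 μatm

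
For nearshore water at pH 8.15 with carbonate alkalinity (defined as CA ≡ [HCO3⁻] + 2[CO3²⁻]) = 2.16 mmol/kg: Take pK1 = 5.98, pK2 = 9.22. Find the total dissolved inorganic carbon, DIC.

CA = [HCO3⁻] + 2[CO3²⁻] = (α₁ + 2α₂)·DIC
At pH 8.15: [H⁺]/K1 = 10^-2.17 = 0.0067608, K2/[H⁺] = 10^-1.07 = 0.085114
α₁ = 1/(1 + 0.0067608 + 0.085114) = 1/1.0919 = 0.9159; α₂ = α₁·K2/[H⁺] = 0.07795
α₁ + 2α₂ = 1.0718
DIC = CA / (α₁ + 2α₂) = 2.16 / 1.0718 = 2.02 mmol/kg

DIC = 2.02 mmol/kg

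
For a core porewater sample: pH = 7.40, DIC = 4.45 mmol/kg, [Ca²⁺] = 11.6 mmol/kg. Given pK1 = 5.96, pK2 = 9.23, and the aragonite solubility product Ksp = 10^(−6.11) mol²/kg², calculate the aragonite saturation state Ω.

α₂ = 1 / (1 + [H⁺]/K2 + [H⁺]²/(K1K2)) = 1 / (1 + 10^+1.83 + 10^+0.39)
   = 1 / (1 + 67.608 + 2.4547) = 1/71.063 = 0.01407
[CO3²⁻] = α₂ × DIC = 0.01407 × 4.45 = 0.06262 mmol/kg
Ksp = 10^(−6.11) = 7.762×10^-7
Ω = [Ca²⁺][CO3²⁻]/Ksp = (11.6×10^-3)(6.262×10^-5) / 7.762×10^-7 = 0.936

Ω = 0.936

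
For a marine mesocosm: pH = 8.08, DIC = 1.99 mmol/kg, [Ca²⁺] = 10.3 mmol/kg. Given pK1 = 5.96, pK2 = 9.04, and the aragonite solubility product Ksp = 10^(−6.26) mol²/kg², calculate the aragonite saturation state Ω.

Ω = 3.66

α₂ = 1 / (1 + [H⁺]/K2 + [H⁺]²/(K1K2)) = 1 / (1 + 10^+0.96 + 10^-1.16)
   = 1 / (1 + 9.1201 + 0.069183) = 1/10.189 = 0.09814
[CO3²⁻] = α₂ × DIC = 0.09814 × 1.99 = 0.1953 mmol/kg
Ksp = 10^(−6.26) = 5.495×10^-7
Ω = [Ca²⁺][CO3²⁻]/Ksp = (10.3×10^-3)(1.953×10^-4) / 5.495×10^-7 = 3.66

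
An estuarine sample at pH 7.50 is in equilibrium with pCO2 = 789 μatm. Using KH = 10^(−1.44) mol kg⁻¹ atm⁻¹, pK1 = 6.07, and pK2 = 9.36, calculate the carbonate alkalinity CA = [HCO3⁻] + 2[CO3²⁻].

[CO2*] = KH · pCO2 = 10^(−1.44) × 789×10^-6 = 2.865×10^-5 mol/kg
α₀ = 1/(1 + K1/[H⁺] + K1K2/[H⁺]²) = 1/(1 + 10^+1.43 + 10^-0.43) = 0.03535
DIC = [CO2*]/α₀ = 2.865×10^-5 / 0.03535 = 0.8103 mmol/kg
CA = (α₁ + 2α₂)·DIC = (0.9515 + 2×0.01313) × 0.8103 = 0.792 mmol/kg

CA = 0.792 mmol/kg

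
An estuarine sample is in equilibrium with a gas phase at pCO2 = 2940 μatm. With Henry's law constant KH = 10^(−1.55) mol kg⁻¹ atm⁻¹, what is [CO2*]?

KH = 10^(−1.55) = 2.818×10^-2 mol kg⁻¹ atm⁻¹
[CO2*] = KH · pCO2 = 2.818×10^-2 × 2940×10^-6 atm = 8.29×10^-5 mol/kg

[CO2*] = 82.9 μmol/kg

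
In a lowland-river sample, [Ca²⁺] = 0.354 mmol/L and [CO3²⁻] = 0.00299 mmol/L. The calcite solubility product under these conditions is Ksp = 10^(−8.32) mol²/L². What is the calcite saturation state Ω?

Ksp = 10^(−8.32) = 4.786×10^-9
Ω = [Ca²⁺][CO3²⁻]/Ksp = (0.354×10^-3)(0.00299×10^-3) / 4.786×10^-9 = 0.221

Ω = 0.221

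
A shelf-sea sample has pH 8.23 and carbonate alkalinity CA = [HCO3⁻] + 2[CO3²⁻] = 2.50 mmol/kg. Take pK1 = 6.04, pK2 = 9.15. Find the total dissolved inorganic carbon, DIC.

CA = [HCO3⁻] + 2[CO3²⁻] = (α₁ + 2α₂)·DIC
At pH 8.23: [H⁺]/K1 = 10^-2.19 = 0.0064565, K2/[H⁺] = 10^-0.92 = 0.12023
α₁ = 1/(1 + 0.0064565 + 0.12023) = 1/1.1267 = 0.8876; α₂ = α₁·K2/[H⁺] = 0.1067
α₁ + 2α₂ = 1.1010
DIC = CA / (α₁ + 2α₂) = 2.50 / 1.1010 = 2.27 mmol/kg

DIC = 2.27 mmol/kg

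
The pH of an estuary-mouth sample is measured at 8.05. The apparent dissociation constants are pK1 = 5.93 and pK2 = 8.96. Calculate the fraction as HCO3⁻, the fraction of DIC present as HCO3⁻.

α₁ = 0.884

α₁ = 1 / (1 + [H⁺]/K1 + K2/[H⁺]) = 1 / (1 + 10^-2.12 + 10^-0.91)
   = 1 / (1 + 0.0075858 + 0.12303) = 1/1.1306 = 0.8845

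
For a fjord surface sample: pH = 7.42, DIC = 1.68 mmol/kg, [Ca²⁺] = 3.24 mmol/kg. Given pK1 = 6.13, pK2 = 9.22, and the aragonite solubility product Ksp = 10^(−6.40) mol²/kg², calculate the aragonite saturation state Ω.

α₂ = 1 / (1 + [H⁺]/K2 + [H⁺]²/(K1K2)) = 1 / (1 + 10^+1.80 + 10^+0.51)
   = 1 / (1 + 63.096 + 3.2359) = 1/67.332 = 0.01485
[CO3²⁻] = α₂ × DIC = 0.01485 × 1.68 = 0.02495 mmol/kg
Ksp = 10^(−6.40) = 3.981×10^-7
Ω = [Ca²⁺][CO3²⁻]/Ksp = (3.24×10^-3)(2.495×10^-5) / 3.981×10^-7 = 0.203

Ω = 0.203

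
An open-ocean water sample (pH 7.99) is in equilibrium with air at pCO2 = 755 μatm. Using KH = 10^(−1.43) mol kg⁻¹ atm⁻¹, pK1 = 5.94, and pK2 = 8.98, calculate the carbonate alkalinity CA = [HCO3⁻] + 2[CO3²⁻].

CA = 3.79 mmol/kg

[CO2*] = KH · pCO2 = 10^(−1.43) × 755×10^-6 = 2.805×10^-5 mol/kg
α₀ = 1/(1 + K1/[H⁺] + K1K2/[H⁺]²) = 1/(1 + 10^+2.05 + 10^+1.06) = 0.008020
DIC = [CO2*]/α₀ = 2.805×10^-5 / 0.008020 = 3.497 mmol/kg
CA = (α₁ + 2α₂)·DIC = (0.8999 + 2×0.09209) × 3.497 = 3.79 mmol/kg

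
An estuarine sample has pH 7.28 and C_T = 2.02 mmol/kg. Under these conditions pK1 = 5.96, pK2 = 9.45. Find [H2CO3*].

α₀ = 1 / (1 + K1/[H⁺] + K1K2/[H⁺]²) = 1 / (1 + 10^+1.32 + 10^-0.85)
   = 1 / (1 + 20.893 + 0.14125) = 1/22.034 = 0.04538
[CO2*] = α₀ × DIC = 0.04538 × 2.02 = 0.0917 mmol/kg

[CO2*] = 0.0917 mmol/kg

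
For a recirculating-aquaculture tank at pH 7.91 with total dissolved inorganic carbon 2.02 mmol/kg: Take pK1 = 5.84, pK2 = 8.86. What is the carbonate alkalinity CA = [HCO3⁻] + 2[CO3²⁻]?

CA = 2.21 mmol/kg

CA = [HCO3⁻] + 2[CO3²⁻] = (α₁ + 2α₂)·DIC
At pH 7.91: [H⁺]/K1 = 10^-2.07 = 0.0085114, K2/[H⁺] = 10^-0.95 = 0.11220
α₁ = 1/(1 + 0.0085114 + 0.11220) = 1/1.1207 = 0.8923; α₂ = α₁·K2/[H⁺] = 0.1001
α₁ + 2α₂ = 1.0925
CA = 1.0925 × 2.02 = 2.21 mmol/kg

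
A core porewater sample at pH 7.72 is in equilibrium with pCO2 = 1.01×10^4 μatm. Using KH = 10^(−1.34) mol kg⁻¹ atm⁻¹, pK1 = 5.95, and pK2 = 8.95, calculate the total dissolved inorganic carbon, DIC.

DIC = 29.2 mmol/kg

[CO2*] = KH · pCO2 = 10^(−1.34) × 1.01×10^4×10^-6 = 4.617×10^-4 mol/kg
α₀ = 1/(1 + K1/[H⁺] + K1K2/[H⁺]²) = 1/(1 + 10^+1.77 + 10^+0.54) = 0.01578
DIC = [CO2*]/α₀ = 4.617×10^-4 / 0.01578 = 29.2 mmol/kg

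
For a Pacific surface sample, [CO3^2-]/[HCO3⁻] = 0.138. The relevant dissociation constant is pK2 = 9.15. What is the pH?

From K2 = [H⁺][CO3^2-]/[HCO3⁻]:  pH = pK2 + log₁₀([CO3^2-]/[HCO3⁻])
log₁₀(0.138) = -0.860
pH = 9.15 + (-0.860) = 8.29

pH = 8.29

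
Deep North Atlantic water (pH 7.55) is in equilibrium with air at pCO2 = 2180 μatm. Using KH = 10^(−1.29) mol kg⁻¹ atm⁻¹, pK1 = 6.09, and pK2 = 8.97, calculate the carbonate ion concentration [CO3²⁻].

[CO2*] = KH · pCO2 = 10^(−1.29) × 2180×10^-6 = 1.118×10^-4 mol/kg
α₀ = 1/(1 + K1/[H⁺] + K1K2/[H⁺]²) = 1/(1 + 10^+1.46 + 10^+0.04) = 0.03232
DIC = [CO2*]/α₀ = 1.118×10^-4 / 0.03232 = 3.459 mmol/kg
[CO3²⁻] = α₂·DIC; α₂ = 0.03544, so [CO3²⁻] = 0.03544 × 3.459 = 0.123 mmol/kg

[CO3²⁻] = 0.123 mmol/kg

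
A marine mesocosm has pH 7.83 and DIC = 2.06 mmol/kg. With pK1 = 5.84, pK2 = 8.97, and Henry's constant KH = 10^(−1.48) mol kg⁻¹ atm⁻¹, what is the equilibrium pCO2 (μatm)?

pCO2 = 588 μatm

α₀ = 1 / (1 + K1/[H⁺] + K1K2/[H⁺]²) = 1 / (1 + 10^+1.99 + 10^+0.85)
   = 1 / (1 + 97.724 + 7.0795) = 1/105.80 = 0.009452
[CO2*] = α₀ × DIC = 0.009452 × 2.06 = 0.01947 mmol/kg = 19.47 μmol/kg
pCO2 = [CO2*]/KH = 1.947×10^-5 / 3.311×10^-2 = 588 μatm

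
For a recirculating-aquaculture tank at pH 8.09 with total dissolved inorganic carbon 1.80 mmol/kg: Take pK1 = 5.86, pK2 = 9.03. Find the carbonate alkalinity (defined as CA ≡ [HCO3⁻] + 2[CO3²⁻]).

CA = 1.97 mmol/kg

CA = [HCO3⁻] + 2[CO3²⁻] = (α₁ + 2α₂)·DIC
At pH 8.09: [H⁺]/K1 = 10^-2.23 = 0.0058884, K2/[H⁺] = 10^-0.94 = 0.11482
α₁ = 1/(1 + 0.0058884 + 0.11482) = 1/1.1207 = 0.8923; α₂ = α₁·K2/[H⁺] = 0.1024
α₁ + 2α₂ = 1.0972
CA = 1.0972 × 1.80 = 1.97 mmol/kg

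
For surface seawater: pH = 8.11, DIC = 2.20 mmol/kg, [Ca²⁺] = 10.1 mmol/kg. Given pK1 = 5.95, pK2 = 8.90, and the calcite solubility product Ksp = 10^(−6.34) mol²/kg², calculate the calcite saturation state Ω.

α₂ = 1 / (1 + [H⁺]/K2 + [H⁺]²/(K1K2)) = 1 / (1 + 10^+0.79 + 10^-1.37)
   = 1 / (1 + 6.1660 + 0.042658) = 1/7.2086 = 0.1387
[CO3²⁻] = α₂ × DIC = 0.1387 × 2.20 = 0.3052 mmol/kg
Ksp = 10^(−6.34) = 4.571×10^-7
Ω = [Ca²⁺][CO3²⁻]/Ksp = (10.1×10^-3)(3.052×10^-4) / 4.571×10^-7 = 6.74

Ω = 6.74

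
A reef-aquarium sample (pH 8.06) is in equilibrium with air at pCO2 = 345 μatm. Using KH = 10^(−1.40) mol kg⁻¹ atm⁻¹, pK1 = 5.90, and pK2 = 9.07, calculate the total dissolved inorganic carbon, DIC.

DIC = 2.19 mmol/kg

[CO2*] = KH · pCO2 = 10^(−1.40) × 345×10^-6 = 1.373×10^-5 mol/kg
α₀ = 1/(1 + K1/[H⁺] + K1K2/[H⁺]²) = 1/(1 + 10^+2.16 + 10^+1.15) = 0.006263
DIC = [CO2*]/α₀ = 1.373×10^-5 / 0.006263 = 2.19 mmol/kg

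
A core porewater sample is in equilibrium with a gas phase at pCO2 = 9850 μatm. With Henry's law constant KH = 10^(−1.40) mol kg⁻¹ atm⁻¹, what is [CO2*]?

KH = 10^(−1.40) = 3.981×10^-2 mol kg⁻¹ atm⁻¹
[CO2*] = KH · pCO2 = 3.981×10^-2 × 9850×10^-6 atm = 3.92×10^-4 mol/kg

[CO2*] = 392 μmol/kg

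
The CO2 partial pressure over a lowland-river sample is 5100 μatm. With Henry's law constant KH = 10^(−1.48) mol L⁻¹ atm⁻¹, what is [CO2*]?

[CO2*] = 169 μmol/L

KH = 10^(−1.48) = 3.311×10^-2 mol L⁻¹ atm⁻¹
[CO2*] = KH · pCO2 = 3.311×10^-2 × 5100×10^-6 atm = 1.69×10^-4 mol/L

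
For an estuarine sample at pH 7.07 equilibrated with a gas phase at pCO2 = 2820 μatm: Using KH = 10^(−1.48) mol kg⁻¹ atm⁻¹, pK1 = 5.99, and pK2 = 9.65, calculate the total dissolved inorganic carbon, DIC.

DIC = 1.22 mmol/kg

[CO2*] = KH · pCO2 = 10^(−1.48) × 2820×10^-6 = 9.338×10^-5 mol/kg
α₀ = 1/(1 + K1/[H⁺] + K1K2/[H⁺]²) = 1/(1 + 10^+1.08 + 10^-1.50) = 0.07660
DIC = [CO2*]/α₀ = 9.338×10^-5 / 0.07660 = 1.22 mmol/kg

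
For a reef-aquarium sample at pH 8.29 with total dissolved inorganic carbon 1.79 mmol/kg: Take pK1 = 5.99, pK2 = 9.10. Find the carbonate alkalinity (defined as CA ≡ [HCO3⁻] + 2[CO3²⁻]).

CA = 2.02 mmol/kg

CA = [HCO3⁻] + 2[CO3²⁻] = (α₁ + 2α₂)·DIC
At pH 8.29: [H⁺]/K1 = 10^-2.30 = 0.0050119, K2/[H⁺] = 10^-0.81 = 0.15488
α₁ = 1/(1 + 0.0050119 + 0.15488) = 1/1.1599 = 0.8621; α₂ = α₁·K2/[H⁺] = 0.1335
α₁ + 2α₂ = 1.1292
CA = 1.1292 × 1.79 = 2.02 mmol/kg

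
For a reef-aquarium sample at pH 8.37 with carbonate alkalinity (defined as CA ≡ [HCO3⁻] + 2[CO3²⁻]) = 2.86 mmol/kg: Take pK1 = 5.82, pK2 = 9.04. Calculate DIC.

DIC = 2.44 mmol/kg

CA = [HCO3⁻] + 2[CO3²⁻] = (α₁ + 2α₂)·DIC
At pH 8.37: [H⁺]/K1 = 10^-2.55 = 0.0028184, K2/[H⁺] = 10^-0.67 = 0.21380
α₁ = 1/(1 + 0.0028184 + 0.21380) = 1/1.2166 = 0.8220; α₂ = α₁·K2/[H⁺] = 0.1757
α₁ + 2α₂ = 1.1734
DIC = CA / (α₁ + 2α₂) = 2.86 / 1.1734 = 2.44 mmol/kg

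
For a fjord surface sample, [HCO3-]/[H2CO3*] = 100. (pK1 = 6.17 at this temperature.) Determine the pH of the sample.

pH = 8.17

From K1 = [H⁺][HCO3-]/[H2CO3*]:  pH = pK1 + log₁₀([HCO3-]/[H2CO3*])
log₁₀(100) = +2.000
pH = 6.17 + (+2.000) = 8.17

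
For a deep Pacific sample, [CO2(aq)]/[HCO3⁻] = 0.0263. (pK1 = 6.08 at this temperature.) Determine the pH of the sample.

pH = 7.66

From K1 = [H⁺][HCO3⁻]/[CO2(aq)]:  pH = pK1 − log₁₀([CO2(aq)]/[HCO3⁻])
log₁₀(0.0263) = -1.580
pH = 6.08 − (-1.580) = 7.66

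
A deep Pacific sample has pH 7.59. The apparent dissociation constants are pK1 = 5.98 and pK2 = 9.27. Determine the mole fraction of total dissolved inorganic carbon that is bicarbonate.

α₁ = 1 / (1 + [H⁺]/K1 + K2/[H⁺]) = 1 / (1 + 10^-1.61 + 10^-1.68)
   = 1 / (1 + 0.024547 + 0.020893) = 1/1.0454 = 0.9565

α₁ = 0.957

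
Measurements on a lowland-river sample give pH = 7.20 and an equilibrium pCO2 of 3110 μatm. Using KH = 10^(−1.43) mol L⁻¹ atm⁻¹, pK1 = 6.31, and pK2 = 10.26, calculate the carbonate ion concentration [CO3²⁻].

[CO2*] = KH · pCO2 = 10^(−1.43) × 3110×10^-6 = 1.155×10^-4 mol/L
α₀ = 1/(1 + K1/[H⁺] + K1K2/[H⁺]²) = 1/(1 + 10^+0.89 + 10^-2.17) = 0.1140
DIC = [CO2*]/α₀ = 1.155×10^-4 / 0.1140 = 1.013 mmol/L
[CO3²⁻] = α₂·DIC; α₂ = 0.0007710, so [CO3²⁻] = 0.0007710 × 1.013 = 0.000781 mmol/L = 0.781 μmol/L

[CO3²⁻] = 0.781 μmol/L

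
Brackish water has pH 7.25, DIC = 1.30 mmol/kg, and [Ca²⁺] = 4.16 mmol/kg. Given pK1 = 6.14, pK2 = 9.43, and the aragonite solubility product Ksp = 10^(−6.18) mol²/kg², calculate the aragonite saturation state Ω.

Ω = 0.0499

α₂ = 1 / (1 + [H⁺]/K2 + [H⁺]²/(K1K2)) = 1 / (1 + 10^+2.18 + 10^+1.07)
   = 1 / (1 + 151.36 + 11.749) = 1/164.11 = 0.006094
[CO3²⁻] = α₂ × DIC = 0.006094 × 1.30 = 0.007922 mmol/kg = 7.922 μmol/kg
Ksp = 10^(−6.18) = 6.607×10^-7
Ω = [Ca²⁺][CO3²⁻]/Ksp = (4.16×10^-3)(7.922×10^-6) / 6.607×10^-7 = 0.0499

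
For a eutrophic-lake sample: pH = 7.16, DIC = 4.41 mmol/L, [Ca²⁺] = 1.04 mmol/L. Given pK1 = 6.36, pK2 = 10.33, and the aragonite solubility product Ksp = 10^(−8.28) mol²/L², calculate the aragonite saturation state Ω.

Ω = 0.510

α₂ = 1 / (1 + [H⁺]/K2 + [H⁺]²/(K1K2)) = 1 / (1 + 10^+3.17 + 10^+2.37)
   = 1 / (1 + 1479.1 + 234.42) = 1/1714.5 = 0.0005832
[CO3²⁻] = α₂ × DIC = 0.0005832 × 4.41 = 0.002572 mmol/L = 2.572 μmol/L
Ksp = 10^(−8.28) = 5.248×10^-9
Ω = [Ca²⁺][CO3²⁻]/Ksp = (1.04×10^-3)(2.572×10^-6) / 5.248×10^-9 = 0.510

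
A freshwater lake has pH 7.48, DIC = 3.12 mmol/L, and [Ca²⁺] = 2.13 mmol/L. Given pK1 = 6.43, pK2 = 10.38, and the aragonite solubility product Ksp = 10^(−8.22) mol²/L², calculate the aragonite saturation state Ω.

α₂ = 1 / (1 + [H⁺]/K2 + [H⁺]²/(K1K2)) = 1 / (1 + 10^+2.90 + 10^+1.85)
   = 1 / (1 + 794.33 + 70.795) = 1/866.12 = 0.001155
[CO3²⁻] = α₂ × DIC = 0.001155 × 3.12 = 0.003602 mmol/L = 3.602 μmol/L
Ksp = 10^(−8.22) = 6.026×10^-9
Ω = [Ca²⁺][CO3²⁻]/Ksp = (2.13×10^-3)(3.602×10^-6) / 6.026×10^-9 = 1.27

Ω = 1.27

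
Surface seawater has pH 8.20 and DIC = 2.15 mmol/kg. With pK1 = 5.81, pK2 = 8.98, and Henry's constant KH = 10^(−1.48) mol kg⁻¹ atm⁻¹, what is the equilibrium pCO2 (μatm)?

pCO2 = 226 μatm

α₀ = 1 / (1 + K1/[H⁺] + K1K2/[H⁺]²) = 1 / (1 + 10^+2.39 + 10^+1.61)
   = 1 / (1 + 245.47 + 40.738) = 1/287.21 = 0.003482
[CO2*] = α₀ × DIC = 0.003482 × 2.15 = 0.007486 mmol/kg = 7.486 μmol/kg
pCO2 = [CO2*]/KH = 7.486×10^-6 / 3.311×10^-2 = 226 μatm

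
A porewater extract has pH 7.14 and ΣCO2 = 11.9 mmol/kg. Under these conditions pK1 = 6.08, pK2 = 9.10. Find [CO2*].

α₀ = 1 / (1 + K1/[H⁺] + K1K2/[H⁺]²) = 1 / (1 + 10^+1.06 + 10^-0.90)
   = 1 / (1 + 11.482 + 0.12589) = 1/12.607 = 0.07932
[CO2*] = α₀ × DIC = 0.07932 × 11.9 = 0.944 mmol/kg

[CO2*] = 0.944 mmol/kg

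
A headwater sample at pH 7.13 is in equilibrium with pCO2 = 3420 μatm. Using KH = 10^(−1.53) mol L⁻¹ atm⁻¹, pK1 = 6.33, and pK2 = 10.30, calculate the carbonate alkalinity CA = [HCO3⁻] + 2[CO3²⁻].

[CO2*] = KH · pCO2 = 10^(−1.53) × 3420×10^-6 = 1.009×10^-4 mol/L
α₀ = 1/(1 + K1/[H⁺] + K1K2/[H⁺]²) = 1/(1 + 10^+0.80 + 10^-2.37) = 0.1367
DIC = [CO2*]/α₀ = 1.009×10^-4 / 0.1367 = 0.7382 mmol/L
CA = (α₁ + 2α₂)·DIC = (0.8627 + 2×0.0005832) × 0.7382 = 0.638 mmol/L

CA = 0.638 mmol/L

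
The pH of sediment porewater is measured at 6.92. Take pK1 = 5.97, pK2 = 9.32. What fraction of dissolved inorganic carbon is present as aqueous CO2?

α₀ = 0.101

α₀ = 1 / (1 + K1/[H⁺] + K1K2/[H⁺]²) = 1 / (1 + 10^+0.95 + 10^-1.45)
   = 1 / (1 + 8.9125 + 0.035481) = 1/9.9480 = 0.1005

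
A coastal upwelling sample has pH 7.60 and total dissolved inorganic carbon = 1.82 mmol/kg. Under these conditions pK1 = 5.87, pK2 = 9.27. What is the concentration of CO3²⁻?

α₂ = 1 / (1 + [H⁺]/K2 + [H⁺]²/(K1K2)) = 1 / (1 + 10^+1.67 + 10^-0.06)
   = 1 / (1 + 46.774 + 0.87096) = 1/48.644 = 0.02056
[CO3²⁻] = α₂ × DIC = 0.02056 × 1.82 = 0.0374 mmol/kg

[CO3²⁻] = 0.0374 mmol/kg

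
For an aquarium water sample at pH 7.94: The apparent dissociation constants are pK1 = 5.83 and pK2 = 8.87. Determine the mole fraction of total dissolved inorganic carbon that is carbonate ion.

α₂ = 0.104

α₂ = 1 / (1 + [H⁺]/K2 + [H⁺]²/(K1K2)) = 1 / (1 + 10^+0.93 + 10^-1.18)
   = 1 / (1 + 8.5114 + 0.066069) = 1/9.5774 = 0.1044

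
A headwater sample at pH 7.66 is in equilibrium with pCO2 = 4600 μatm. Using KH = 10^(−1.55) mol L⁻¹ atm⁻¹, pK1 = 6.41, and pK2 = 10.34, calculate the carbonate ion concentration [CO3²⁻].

[CO3²⁻] = 4.82 μmol/L

[CO2*] = KH · pCO2 = 10^(−1.55) × 4600×10^-6 = 1.296×10^-4 mol/L
α₀ = 1/(1 + K1/[H⁺] + K1K2/[H⁺]²) = 1/(1 + 10^+1.25 + 10^-1.43) = 0.05314
DIC = [CO2*]/α₀ = 1.296×10^-4 / 0.05314 = 2.440 mmol/L
[CO3²⁻] = α₂·DIC; α₂ = 0.001974, so [CO3²⁻] = 0.001974 × 2.440 = 0.00482 mmol/L = 4.82 μmol/L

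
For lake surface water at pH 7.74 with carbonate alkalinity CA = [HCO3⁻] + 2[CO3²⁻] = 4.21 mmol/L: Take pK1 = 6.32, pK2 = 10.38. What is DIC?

DIC = 4.36 mmol/L

CA = [HCO3⁻] + 2[CO3²⁻] = (α₁ + 2α₂)·DIC
At pH 7.74: [H⁺]/K1 = 10^-1.42 = 0.038019, K2/[H⁺] = 10^-2.64 = 0.0022909
α₁ = 1/(1 + 0.038019 + 0.0022909) = 1/1.0403 = 0.9613; α₂ = α₁·K2/[H⁺] = 0.002202
α₁ + 2α₂ = 0.9657
DIC = CA / (α₁ + 2α₂) = 4.21 / 0.9657 = 4.36 mmol/L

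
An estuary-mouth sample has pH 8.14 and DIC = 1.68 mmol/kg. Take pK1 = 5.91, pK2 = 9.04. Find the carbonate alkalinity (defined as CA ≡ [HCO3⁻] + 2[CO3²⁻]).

CA = [HCO3⁻] + 2[CO3²⁻] = (α₁ + 2α₂)·DIC
At pH 8.14: [H⁺]/K1 = 10^-2.23 = 0.0058884, K2/[H⁺] = 10^-0.90 = 0.12589
α₁ = 1/(1 + 0.0058884 + 0.12589) = 1/1.1318 = 0.8836; α₂ = α₁·K2/[H⁺] = 0.1112
α₁ + 2α₂ = 1.1060
CA = 1.1060 × 1.68 = 1.86 mmol/kg

CA = 1.86 mmol/kg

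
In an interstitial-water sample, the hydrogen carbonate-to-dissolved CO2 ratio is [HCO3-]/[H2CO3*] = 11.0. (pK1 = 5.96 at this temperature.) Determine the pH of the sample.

pH = 7.00

From K1 = [H⁺][HCO3-]/[H2CO3*]:  pH = pK1 + log₁₀([HCO3-]/[H2CO3*])
log₁₀(11.0) = +1.041
pH = 5.96 + (+1.041) = 7.00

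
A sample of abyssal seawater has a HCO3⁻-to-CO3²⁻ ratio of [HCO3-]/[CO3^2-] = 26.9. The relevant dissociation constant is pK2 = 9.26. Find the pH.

pH = 7.83

From K2 = [H⁺][CO3^2-]/[HCO3-]:  pH = pK2 − log₁₀([HCO3-]/[CO3^2-])
log₁₀(26.9) = +1.430
pH = 9.26 − (+1.430) = 7.83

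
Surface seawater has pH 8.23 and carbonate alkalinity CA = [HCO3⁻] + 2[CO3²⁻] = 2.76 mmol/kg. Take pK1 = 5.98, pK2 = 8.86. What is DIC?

CA = [HCO3⁻] + 2[CO3²⁻] = (α₁ + 2α₂)·DIC
At pH 8.23: [H⁺]/K1 = 10^-2.25 = 0.0056234, K2/[H⁺] = 10^-0.63 = 0.23442
α₁ = 1/(1 + 0.0056234 + 0.23442) = 1/1.2400 = 0.8064; α₂ = α₁·K2/[H⁺] = 0.1890
α₁ + 2α₂ = 1.1845
DIC = CA / (α₁ + 2α₂) = 2.76 / 1.1845 = 2.33 mmol/kg

DIC = 2.33 mmol/kg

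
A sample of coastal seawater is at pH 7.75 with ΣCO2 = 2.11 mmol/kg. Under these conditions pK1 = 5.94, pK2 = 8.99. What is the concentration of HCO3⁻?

α₁ = 1 / (1 + [H⁺]/K1 + K2/[H⁺]) = 1 / (1 + 10^-1.81 + 10^-1.24)
   = 1 / (1 + 0.015488 + 0.057544) = 1/1.0730 = 0.9319
[HCO3⁻] = α₁ × DIC = 0.9319 × 2.11 = 1.97 mmol/kg

[HCO3⁻] = 1.97 mmol/kg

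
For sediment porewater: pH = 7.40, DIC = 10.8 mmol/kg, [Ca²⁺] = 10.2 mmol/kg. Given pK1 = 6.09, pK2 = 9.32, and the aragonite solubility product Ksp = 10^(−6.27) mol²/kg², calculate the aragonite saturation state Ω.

α₂ = 1 / (1 + [H⁺]/K2 + [H⁺]²/(K1K2)) = 1 / (1 + 10^+1.92 + 10^+0.61)
   = 1 / (1 + 83.176 + 4.0738) = 1/88.250 = 0.01133
[CO3²⁻] = α₂ × DIC = 0.01133 × 10.8 = 0.1224 mmol/kg
Ksp = 10^(−6.27) = 5.370×10^-7
Ω = [Ca²⁺][CO3²⁻]/Ksp = (10.2×10^-3)(1.224×10^-4) / 5.370×10^-7 = 2.32

Ω = 2.32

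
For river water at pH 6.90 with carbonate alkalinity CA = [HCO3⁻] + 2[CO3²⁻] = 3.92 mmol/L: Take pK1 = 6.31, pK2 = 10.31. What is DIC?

CA = [HCO3⁻] + 2[CO3²⁻] = (α₁ + 2α₂)·DIC
At pH 6.90: [H⁺]/K1 = 10^-0.59 = 0.25704, K2/[H⁺] = 10^-3.41 = 0.00038905
α₁ = 1/(1 + 0.25704 + 0.00038905) = 1/1.2574 = 0.7953; α₂ = α₁·K2/[H⁺] = 0.0003094
α₁ + 2α₂ = 0.7959
DIC = CA / (α₁ + 2α₂) = 3.92 / 0.7959 = 4.93 mmol/L

DIC = 4.93 mmol/L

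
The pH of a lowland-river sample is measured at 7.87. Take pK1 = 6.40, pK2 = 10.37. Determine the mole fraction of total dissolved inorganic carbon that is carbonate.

α₂ = 1 / (1 + [H⁺]/K2 + [H⁺]²/(K1K2)) = 1 / (1 + 10^+2.50 + 10^+1.03)
   = 1 / (1 + 316.23 + 10.715) = 1/327.94 = 0.003049

α₂ = 0.00305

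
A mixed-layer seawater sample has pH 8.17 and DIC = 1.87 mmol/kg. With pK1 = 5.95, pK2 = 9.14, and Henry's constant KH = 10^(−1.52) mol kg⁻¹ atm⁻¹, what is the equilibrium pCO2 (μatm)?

α₀ = 1 / (1 + K1/[H⁺] + K1K2/[H⁺]²) = 1 / (1 + 10^+2.22 + 10^+1.25)
   = 1 / (1 + 165.96 + 17.783) = 1/184.74 = 0.005413
[CO2*] = α₀ × DIC = 0.005413 × 1.87 = 0.01012 mmol/kg = 10.12 μmol/kg
pCO2 = [CO2*]/KH = 1.012×10^-5 / 3.020×10^-2 = 335 μatm

pCO2 = 335 μatm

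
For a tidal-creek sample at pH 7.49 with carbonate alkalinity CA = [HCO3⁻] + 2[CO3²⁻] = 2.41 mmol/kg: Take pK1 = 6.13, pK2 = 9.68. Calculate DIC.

DIC = 2.50 mmol/kg

CA = [HCO3⁻] + 2[CO3²⁻] = (α₁ + 2α₂)·DIC
At pH 7.49: [H⁺]/K1 = 10^-1.36 = 0.043652, K2/[H⁺] = 10^-2.19 = 0.0064565
α₁ = 1/(1 + 0.043652 + 0.0064565) = 1/1.0501 = 0.9523; α₂ = α₁·K2/[H⁺] = 0.006148
α₁ + 2α₂ = 0.9646
DIC = CA / (α₁ + 2α₂) = 2.41 / 0.9646 = 2.50 mmol/kg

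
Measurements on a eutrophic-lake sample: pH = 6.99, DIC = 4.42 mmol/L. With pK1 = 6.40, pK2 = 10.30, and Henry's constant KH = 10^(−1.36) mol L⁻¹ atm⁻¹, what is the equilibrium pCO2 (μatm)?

α₀ = 1 / (1 + K1/[H⁺] + K1K2/[H⁺]²) = 1 / (1 + 10^+0.59 + 10^-2.72)
   = 1 / (1 + 3.8905 + 0.0019055) = 1/4.8924 = 0.2044
[CO2*] = α₀ × DIC = 0.2044 × 4.42 = 0.9035 mmol/L
pCO2 = [CO2*]/KH = 9.035×10^-4 / 4.365×10^-2 = 2.07×10^4 μatm

pCO2 = 2.07×10^4 μatm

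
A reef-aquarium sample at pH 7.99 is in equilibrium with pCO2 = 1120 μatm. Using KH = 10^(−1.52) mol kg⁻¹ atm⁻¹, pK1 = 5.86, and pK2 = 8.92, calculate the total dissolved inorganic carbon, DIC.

[CO2*] = KH · pCO2 = 10^(−1.52) × 1120×10^-6 = 3.382×10^-5 mol/kg
α₀ = 1/(1 + K1/[H⁺] + K1K2/[H⁺]²) = 1/(1 + 10^+2.13 + 10^+1.20) = 0.006590
DIC = [CO2*]/α₀ = 3.382×10^-5 / 0.006590 = 5.13 mmol/kg

DIC = 5.13 mmol/kg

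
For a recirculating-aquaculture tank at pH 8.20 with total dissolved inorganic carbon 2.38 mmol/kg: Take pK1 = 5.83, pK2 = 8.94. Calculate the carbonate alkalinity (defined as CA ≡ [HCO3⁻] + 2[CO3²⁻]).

CA = [HCO3⁻] + 2[CO3²⁻] = (α₁ + 2α₂)·DIC
At pH 8.20: [H⁺]/K1 = 10^-2.37 = 0.0042658, K2/[H⁺] = 10^-0.74 = 0.18197
α₁ = 1/(1 + 0.0042658 + 0.18197) = 1/1.1862 = 0.8430; α₂ = α₁·K2/[H⁺] = 0.1534
α₁ + 2α₂ = 1.1498
CA = 1.1498 × 2.38 = 2.74 mmol/kg

CA = 2.74 mmol/kg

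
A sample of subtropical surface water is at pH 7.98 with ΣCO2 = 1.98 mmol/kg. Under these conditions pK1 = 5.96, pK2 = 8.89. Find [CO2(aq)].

[CO2*] = 16.7 μmol/kg

α₀ = 1 / (1 + K1/[H⁺] + K1K2/[H⁺]²) = 1 / (1 + 10^+2.02 + 10^+1.11)
   = 1 / (1 + 104.71 + 12.882) = 1/118.60 = 0.008432
[CO2*] = α₀ × DIC = 0.008432 × 1.98 = 0.0167 mmol/kg = 16.7 μmol/kg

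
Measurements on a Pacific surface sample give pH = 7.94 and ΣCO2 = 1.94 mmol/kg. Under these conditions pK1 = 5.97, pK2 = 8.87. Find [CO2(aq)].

[CO2*] = 18.4 μmol/kg

α₀ = 1 / (1 + K1/[H⁺] + K1K2/[H⁺]²) = 1 / (1 + 10^+1.97 + 10^+1.04)
   = 1 / (1 + 93.325 + 10.965) = 1/105.29 = 0.009498
[CO2*] = α₀ × DIC = 0.009498 × 1.94 = 0.0184 mmol/kg = 18.4 μmol/kg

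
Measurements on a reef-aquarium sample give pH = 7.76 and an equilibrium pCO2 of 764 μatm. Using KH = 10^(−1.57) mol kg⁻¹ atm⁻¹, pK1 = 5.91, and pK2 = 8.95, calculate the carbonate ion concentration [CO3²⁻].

[CO2*] = KH · pCO2 = 10^(−1.57) × 764×10^-6 = 2.056×10^-5 mol/kg
α₀ = 1/(1 + K1/[H⁺] + K1K2/[H⁺]²) = 1/(1 + 10^+1.85 + 10^+0.66) = 0.01309
DIC = [CO2*]/α₀ = 2.056×10^-5 / 0.01309 = 1.570 mmol/kg
[CO3²⁻] = α₂·DIC; α₂ = 0.05986, so [CO3²⁻] = 0.05986 × 1.570 = 0.0940 mmol/kg

[CO3²⁻] = 0.0940 mmol/kg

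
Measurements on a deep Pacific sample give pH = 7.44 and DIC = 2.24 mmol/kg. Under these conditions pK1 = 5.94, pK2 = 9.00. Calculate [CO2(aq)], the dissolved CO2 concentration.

α₀ = 1 / (1 + K1/[H⁺] + K1K2/[H⁺]²) = 1 / (1 + 10^+1.50 + 10^-0.06)
   = 1 / (1 + 31.623 + 0.87096) = 1/33.494 = 0.02986
[CO2*] = α₀ × DIC = 0.02986 × 2.24 = 0.0669 mmol/kg

[CO2*] = 0.0669 mmol/kg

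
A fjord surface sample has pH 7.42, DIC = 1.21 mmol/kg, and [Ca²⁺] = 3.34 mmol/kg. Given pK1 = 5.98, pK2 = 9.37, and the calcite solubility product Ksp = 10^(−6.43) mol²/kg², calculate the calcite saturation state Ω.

Ω = 0.117

α₂ = 1 / (1 + [H⁺]/K2 + [H⁺]²/(K1K2)) = 1 / (1 + 10^+1.95 + 10^+0.51)
   = 1 / (1 + 89.125 + 3.2359) = 1/93.361 = 0.01071
[CO3²⁻] = α₂ × DIC = 0.01071 × 1.21 = 0.01296 mmol/kg = 12.96 μmol/kg
Ksp = 10^(−6.43) = 3.715×10^-7
Ω = [Ca²⁺][CO3²⁻]/Ksp = (3.34×10^-3)(1.296×10^-5) / 3.715×10^-7 = 0.117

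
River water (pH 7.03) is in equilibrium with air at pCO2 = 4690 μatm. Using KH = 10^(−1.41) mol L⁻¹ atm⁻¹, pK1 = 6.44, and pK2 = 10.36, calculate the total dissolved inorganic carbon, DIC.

DIC = 0.893 mmol/L

[CO2*] = KH · pCO2 = 10^(−1.41) × 4690×10^-6 = 1.825×10^-4 mol/L
α₀ = 1/(1 + K1/[H⁺] + K1K2/[H⁺]²) = 1/(1 + 10^+0.59 + 10^-2.74) = 0.2044
DIC = [CO2*]/α₀ = 1.825×10^-4 / 0.2044 = 0.893 mmol/L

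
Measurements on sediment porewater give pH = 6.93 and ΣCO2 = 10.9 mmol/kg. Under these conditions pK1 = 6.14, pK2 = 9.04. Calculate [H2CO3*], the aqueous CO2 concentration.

[CO2*] = 1.51 mmol/kg

α₀ = 1 / (1 + K1/[H⁺] + K1K2/[H⁺]²) = 1 / (1 + 10^+0.79 + 10^-1.32)
   = 1 / (1 + 6.1660 + 0.047863) = 1/7.2138 = 0.1386
[CO2*] = α₀ × DIC = 0.1386 × 10.9 = 1.51 mmol/kg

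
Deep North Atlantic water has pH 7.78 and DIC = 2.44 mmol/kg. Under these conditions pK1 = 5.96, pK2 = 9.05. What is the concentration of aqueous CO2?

[CO2*] = 0.0346 mmol/kg

α₀ = 1 / (1 + K1/[H⁺] + K1K2/[H⁺]²) = 1 / (1 + 10^+1.82 + 10^+0.55)
   = 1 / (1 + 66.069 + 3.5481) = 1/70.617 = 0.01416
[CO2*] = α₀ × DIC = 0.01416 × 2.44 = 0.0346 mmol/kg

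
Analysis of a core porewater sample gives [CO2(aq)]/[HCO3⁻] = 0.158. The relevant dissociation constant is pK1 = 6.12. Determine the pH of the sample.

pH = 6.92

From K1 = [H⁺][HCO3⁻]/[CO2(aq)]:  pH = pK1 − log₁₀([CO2(aq)]/[HCO3⁻])
log₁₀(0.158) = -0.801
pH = 6.12 − (-0.801) = 6.92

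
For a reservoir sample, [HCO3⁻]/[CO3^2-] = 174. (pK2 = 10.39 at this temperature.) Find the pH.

From K2 = [H⁺][CO3^2-]/[HCO3⁻]:  pH = pK2 − log₁₀([HCO3⁻]/[CO3^2-])
log₁₀(174) = +2.241
pH = 10.39 − (+2.241) = 8.15

pH = 8.15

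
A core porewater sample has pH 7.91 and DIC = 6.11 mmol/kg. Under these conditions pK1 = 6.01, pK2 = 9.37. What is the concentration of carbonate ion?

α₂ = 1 / (1 + [H⁺]/K2 + [H⁺]²/(K1K2)) = 1 / (1 + 10^+1.46 + 10^-0.44)
   = 1 / (1 + 28.840 + 0.36308) = 1/30.203 = 0.03311
[CO3²⁻] = α₂ × DIC = 0.03311 × 6.11 = 0.202 mmol/kg

[CO3²⁻] = 0.202 mmol/kg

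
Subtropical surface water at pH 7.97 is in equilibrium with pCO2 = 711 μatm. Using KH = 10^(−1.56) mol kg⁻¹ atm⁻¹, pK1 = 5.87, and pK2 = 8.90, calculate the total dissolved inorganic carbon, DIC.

DIC = 2.77 mmol/kg

[CO2*] = KH · pCO2 = 10^(−1.56) × 711×10^-6 = 1.958×10^-5 mol/kg
α₀ = 1/(1 + K1/[H⁺] + K1K2/[H⁺]²) = 1/(1 + 10^+2.10 + 10^+1.17) = 0.007058
DIC = [CO2*]/α₀ = 1.958×10^-5 / 0.007058 = 2.77 mmol/kg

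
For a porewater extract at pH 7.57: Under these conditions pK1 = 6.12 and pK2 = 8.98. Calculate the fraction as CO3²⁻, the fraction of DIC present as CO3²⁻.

α₂ = 1 / (1 + [H⁺]/K2 + [H⁺]²/(K1K2)) = 1 / (1 + 10^+1.41 + 10^-0.04)
   = 1 / (1 + 25.704 + 0.91201) = 1/27.616 = 0.03621

α₂ = 0.0362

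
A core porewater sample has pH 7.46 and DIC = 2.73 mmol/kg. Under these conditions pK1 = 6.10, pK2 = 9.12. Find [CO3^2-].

[CO3²⁻] = 0.0561 mmol/kg

α₂ = 1 / (1 + [H⁺]/K2 + [H⁺]²/(K1K2)) = 1 / (1 + 10^+1.66 + 10^+0.30)
   = 1 / (1 + 45.709 + 1.9953) = 1/48.704 = 0.02053
[CO3²⁻] = α₂ × DIC = 0.02053 × 2.73 = 0.0561 mmol/kg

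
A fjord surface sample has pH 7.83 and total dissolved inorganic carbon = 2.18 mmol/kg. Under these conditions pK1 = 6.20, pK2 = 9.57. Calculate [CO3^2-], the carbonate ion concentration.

[CO3²⁻] = 0.0381 mmol/kg

α₂ = 1 / (1 + [H⁺]/K2 + [H⁺]²/(K1K2)) = 1 / (1 + 10^+1.74 + 10^+0.11)
   = 1 / (1 + 54.954 + 1.2882) = 1/57.242 = 0.01747
[CO3²⁻] = α₂ × DIC = 0.01747 × 2.18 = 0.0381 mmol/kg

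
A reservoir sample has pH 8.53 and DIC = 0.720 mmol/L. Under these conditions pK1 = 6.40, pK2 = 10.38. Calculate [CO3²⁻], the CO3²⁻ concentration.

[CO3²⁻] = 9.96 μmol/L

α₂ = 1 / (1 + [H⁺]/K2 + [H⁺]²/(K1K2)) = 1 / (1 + 10^+1.85 + 10^-0.28)
   = 1 / (1 + 70.795 + 0.52481) = 1/72.319 = 0.01383
[CO3²⁻] = α₂ × DIC = 0.01383 × 0.720 = 0.00996 mmol/L = 9.96 μmol/L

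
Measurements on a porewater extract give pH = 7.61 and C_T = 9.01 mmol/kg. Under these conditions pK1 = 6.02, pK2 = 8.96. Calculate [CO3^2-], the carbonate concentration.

[CO3²⁻] = 0.376 mmol/kg

α₂ = 1 / (1 + [H⁺]/K2 + [H⁺]²/(K1K2)) = 1 / (1 + 10^+1.35 + 10^-0.24)
   = 1 / (1 + 22.387 + 0.57544) = 1/23.963 = 0.04173
[CO3²⁻] = α₂ × DIC = 0.04173 × 9.01 = 0.376 mmol/kg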